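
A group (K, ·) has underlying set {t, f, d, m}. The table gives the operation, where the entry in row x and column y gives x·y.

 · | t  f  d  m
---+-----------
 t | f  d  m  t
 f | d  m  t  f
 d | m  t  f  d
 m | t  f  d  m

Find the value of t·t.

Read row t, column t: t·t = f.
(Structurally, K here is isomorphic to the cyclic group Z_4.)

f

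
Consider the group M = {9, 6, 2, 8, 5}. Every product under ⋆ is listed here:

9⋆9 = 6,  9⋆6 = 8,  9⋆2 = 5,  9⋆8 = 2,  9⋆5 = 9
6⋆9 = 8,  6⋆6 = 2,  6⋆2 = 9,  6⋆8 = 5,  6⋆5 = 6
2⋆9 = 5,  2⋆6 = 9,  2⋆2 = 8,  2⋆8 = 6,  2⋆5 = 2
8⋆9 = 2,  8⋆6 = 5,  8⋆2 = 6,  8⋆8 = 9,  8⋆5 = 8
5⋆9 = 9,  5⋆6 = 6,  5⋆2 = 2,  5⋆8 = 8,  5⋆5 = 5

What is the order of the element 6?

The identity element is 5 (its row matches the header).
6^1 = 6
6^2 = 6 ⋆ 6 = 2
6^3 = 2 ⋆ 6 = 9
6^4 = 9 ⋆ 6 = 8
6^5 = 8 ⋆ 6 = 5
The first power of 6 equal to the identity is 6^5, so ord(6) = 5.
(Structurally, M here is isomorphic to the cyclic group Z_5.)

5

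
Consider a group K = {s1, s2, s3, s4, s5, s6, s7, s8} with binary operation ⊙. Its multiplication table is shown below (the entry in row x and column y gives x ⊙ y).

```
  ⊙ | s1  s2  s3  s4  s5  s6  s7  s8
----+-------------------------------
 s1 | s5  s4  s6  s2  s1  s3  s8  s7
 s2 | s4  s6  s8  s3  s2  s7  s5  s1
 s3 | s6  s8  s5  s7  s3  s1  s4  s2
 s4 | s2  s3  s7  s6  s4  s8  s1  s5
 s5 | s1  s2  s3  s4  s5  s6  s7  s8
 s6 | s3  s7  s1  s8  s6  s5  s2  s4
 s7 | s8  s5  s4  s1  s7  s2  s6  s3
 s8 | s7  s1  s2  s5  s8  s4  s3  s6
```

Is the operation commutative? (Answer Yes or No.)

Check whether the table is symmetric across its main diagonal.
Every entry (row x, col y) equals the entry (row y, col x), so K is abelian.
(In fact K ≅ Z_2 x Z_4.)

Yes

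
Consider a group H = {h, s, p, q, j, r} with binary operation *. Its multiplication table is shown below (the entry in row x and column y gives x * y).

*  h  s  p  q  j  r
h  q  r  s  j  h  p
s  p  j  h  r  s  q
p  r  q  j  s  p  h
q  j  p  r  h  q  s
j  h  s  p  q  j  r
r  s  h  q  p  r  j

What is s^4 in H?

s^1 = s
s^2 = s * s = j
s^3 = j * s = s
s^4 = s * s = j

j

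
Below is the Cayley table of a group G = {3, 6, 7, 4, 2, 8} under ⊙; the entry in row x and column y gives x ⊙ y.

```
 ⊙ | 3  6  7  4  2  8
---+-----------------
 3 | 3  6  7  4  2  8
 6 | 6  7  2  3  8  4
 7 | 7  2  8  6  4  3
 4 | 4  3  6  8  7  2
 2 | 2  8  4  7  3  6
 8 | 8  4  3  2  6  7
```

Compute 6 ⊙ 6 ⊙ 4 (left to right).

6

6 ⊙ 6 = 7
7 ⊙ 4 = 6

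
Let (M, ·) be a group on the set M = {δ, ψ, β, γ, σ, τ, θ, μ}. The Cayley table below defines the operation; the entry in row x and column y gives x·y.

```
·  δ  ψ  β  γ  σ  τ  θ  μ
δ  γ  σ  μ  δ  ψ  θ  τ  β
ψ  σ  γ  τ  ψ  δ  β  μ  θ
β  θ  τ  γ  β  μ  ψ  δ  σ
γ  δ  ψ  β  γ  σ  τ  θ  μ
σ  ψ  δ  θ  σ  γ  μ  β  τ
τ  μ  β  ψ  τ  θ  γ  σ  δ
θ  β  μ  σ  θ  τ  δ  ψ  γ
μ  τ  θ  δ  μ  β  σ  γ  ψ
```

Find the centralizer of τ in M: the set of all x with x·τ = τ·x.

{β, γ, τ, ψ}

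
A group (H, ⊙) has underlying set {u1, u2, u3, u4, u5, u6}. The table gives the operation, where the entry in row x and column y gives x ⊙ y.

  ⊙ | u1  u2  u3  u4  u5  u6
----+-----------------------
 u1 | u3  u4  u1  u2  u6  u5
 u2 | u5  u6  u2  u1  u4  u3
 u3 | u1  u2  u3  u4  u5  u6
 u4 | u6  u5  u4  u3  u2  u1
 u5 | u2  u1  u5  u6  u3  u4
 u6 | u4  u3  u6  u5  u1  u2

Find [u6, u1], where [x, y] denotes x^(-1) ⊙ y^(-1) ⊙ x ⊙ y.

Identity is u3; from the table u6^(-1) = u2 and u1^(-1) = u1.
u2 ⊙ u1 = u5
u5 ⊙ u6 = u4
u4 ⊙ u1 = u6

u6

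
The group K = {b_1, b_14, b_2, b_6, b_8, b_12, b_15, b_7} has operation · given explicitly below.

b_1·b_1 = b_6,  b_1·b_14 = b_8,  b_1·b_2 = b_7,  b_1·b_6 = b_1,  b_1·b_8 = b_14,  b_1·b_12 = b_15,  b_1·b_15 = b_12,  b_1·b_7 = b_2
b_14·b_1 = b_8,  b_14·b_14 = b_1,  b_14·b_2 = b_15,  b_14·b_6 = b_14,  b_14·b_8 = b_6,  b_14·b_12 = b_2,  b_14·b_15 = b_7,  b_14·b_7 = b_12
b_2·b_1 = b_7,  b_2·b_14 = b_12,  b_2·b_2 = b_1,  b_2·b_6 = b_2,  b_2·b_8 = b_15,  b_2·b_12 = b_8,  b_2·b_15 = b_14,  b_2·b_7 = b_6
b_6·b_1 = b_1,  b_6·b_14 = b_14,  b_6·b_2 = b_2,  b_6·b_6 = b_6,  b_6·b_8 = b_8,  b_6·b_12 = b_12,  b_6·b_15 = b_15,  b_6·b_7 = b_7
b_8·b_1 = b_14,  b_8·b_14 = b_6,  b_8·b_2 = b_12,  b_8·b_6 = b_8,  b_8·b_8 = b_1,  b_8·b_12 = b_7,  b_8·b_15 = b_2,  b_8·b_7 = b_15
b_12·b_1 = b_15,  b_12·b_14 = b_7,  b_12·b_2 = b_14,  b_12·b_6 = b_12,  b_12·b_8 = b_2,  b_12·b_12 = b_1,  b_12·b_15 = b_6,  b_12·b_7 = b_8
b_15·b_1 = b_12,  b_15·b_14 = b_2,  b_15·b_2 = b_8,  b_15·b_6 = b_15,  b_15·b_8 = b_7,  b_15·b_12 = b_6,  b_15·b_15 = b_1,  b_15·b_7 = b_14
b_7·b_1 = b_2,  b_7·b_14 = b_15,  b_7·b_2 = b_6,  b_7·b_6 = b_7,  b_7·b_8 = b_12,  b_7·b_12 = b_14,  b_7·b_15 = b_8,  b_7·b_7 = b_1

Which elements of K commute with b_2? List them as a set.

Compare row b_2 with column b_2 entry by entry.
b_7·b_2 = b_6 = b_2·b_7, so b_7 commutes with b_2.
b_14·b_2 = b_15 but b_2·b_14 = b_12, so b_14 does not.
Collecting the elements that commute with b_2: C(b_2) = {b_1, b_2, b_6, b_7}.

{b_1, b_2, b_6, b_7}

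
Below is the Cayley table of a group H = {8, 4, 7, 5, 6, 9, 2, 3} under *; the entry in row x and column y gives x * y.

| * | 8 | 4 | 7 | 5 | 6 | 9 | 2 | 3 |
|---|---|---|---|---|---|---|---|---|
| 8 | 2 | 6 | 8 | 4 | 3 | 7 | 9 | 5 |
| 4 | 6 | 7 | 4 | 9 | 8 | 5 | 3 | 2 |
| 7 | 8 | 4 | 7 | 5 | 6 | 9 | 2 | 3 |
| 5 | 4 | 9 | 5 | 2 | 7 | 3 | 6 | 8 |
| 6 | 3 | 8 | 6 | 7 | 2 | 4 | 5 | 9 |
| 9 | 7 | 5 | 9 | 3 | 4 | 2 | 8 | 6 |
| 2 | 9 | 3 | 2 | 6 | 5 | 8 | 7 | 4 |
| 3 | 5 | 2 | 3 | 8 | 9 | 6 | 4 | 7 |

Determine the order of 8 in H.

4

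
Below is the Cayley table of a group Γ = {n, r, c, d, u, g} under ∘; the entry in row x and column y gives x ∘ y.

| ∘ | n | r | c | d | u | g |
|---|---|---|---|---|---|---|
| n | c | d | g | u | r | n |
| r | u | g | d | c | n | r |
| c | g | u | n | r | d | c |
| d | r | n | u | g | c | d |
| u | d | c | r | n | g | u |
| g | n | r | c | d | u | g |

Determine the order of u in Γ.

2

The identity element is g (its row matches the header).
u^1 = u
u^2 = u ∘ u = g
The first power of u equal to the identity is u^2, so ord(u) = 2.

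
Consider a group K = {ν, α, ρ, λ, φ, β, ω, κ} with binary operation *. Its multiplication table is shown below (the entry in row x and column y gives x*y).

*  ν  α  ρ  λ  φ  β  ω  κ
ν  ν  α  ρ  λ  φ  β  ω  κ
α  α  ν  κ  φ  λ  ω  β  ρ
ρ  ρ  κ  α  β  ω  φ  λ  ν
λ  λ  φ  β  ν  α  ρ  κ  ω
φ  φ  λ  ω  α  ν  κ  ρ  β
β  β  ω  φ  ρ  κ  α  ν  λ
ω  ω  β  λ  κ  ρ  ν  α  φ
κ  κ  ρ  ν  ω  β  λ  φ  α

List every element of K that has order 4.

{β, κ, ρ, ω}

Identity is ν. Compute the order of each non-identity element by repeated multiplication:
  α: α → ν  (order 2)
  ρ: ρ → α → κ → ν  (order 4)
  λ: λ → ν  (order 2)
  φ: φ → ν  (order 2)
  β: β → α → ω → ν  (order 4)
  ω: ω → α → β → ν  (order 4)
  κ: κ → α → ρ → ν  (order 4)
Elements of order 4: {β, κ, ρ, ω}.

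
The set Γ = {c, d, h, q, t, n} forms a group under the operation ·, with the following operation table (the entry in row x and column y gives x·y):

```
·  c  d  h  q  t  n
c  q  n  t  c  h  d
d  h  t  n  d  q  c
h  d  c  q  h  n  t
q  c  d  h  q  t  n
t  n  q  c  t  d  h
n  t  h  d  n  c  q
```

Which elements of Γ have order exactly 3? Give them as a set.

{d, t}

Identity is q. Compute the order of each non-identity element by repeated multiplication:
  c: c → q  (order 2)
  d: d → t → q  (order 3)
  h: h → q  (order 2)
  t: t → d → q  (order 3)
  n: n → q  (order 2)
Elements of order 3: {d, t}.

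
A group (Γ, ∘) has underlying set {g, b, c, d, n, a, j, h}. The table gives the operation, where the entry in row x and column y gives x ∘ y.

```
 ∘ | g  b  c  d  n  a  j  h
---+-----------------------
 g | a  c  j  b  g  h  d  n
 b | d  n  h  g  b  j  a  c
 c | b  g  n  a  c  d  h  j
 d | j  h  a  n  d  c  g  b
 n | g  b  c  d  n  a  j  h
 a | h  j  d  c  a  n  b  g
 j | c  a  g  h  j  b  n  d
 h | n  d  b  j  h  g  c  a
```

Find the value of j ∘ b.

a

Read row j, column b: j ∘ b = a.
(Structurally, Γ here is isomorphic to the dihedral group D_4.)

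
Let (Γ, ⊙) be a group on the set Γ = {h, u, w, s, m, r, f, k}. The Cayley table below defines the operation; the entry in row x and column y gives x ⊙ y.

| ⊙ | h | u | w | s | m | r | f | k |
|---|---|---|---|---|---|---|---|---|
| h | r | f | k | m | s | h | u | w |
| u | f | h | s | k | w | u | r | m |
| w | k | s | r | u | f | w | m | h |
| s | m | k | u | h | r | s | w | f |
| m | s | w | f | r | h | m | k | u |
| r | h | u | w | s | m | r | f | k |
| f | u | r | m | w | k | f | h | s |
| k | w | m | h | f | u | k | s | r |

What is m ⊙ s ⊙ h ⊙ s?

m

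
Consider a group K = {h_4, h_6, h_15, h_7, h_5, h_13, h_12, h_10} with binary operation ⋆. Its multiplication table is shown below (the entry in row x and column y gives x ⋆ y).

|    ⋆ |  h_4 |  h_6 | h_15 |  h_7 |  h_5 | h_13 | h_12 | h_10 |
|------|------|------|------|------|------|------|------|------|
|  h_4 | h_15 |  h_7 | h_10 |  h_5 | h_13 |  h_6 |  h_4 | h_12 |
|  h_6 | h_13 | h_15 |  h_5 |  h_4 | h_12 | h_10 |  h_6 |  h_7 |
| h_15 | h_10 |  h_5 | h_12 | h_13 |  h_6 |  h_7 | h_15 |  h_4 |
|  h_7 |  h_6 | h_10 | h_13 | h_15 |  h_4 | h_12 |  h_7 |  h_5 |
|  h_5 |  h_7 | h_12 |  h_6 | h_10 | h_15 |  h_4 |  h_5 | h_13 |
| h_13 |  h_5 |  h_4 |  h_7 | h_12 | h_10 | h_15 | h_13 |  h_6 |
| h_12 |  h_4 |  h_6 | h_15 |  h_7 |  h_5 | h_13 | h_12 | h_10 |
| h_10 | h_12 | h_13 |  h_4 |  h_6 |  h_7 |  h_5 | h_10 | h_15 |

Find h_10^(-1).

First locate the identity: row h_12 matches the header, so h_12 is the identity.
Scan row h_10 for h_12: h_10 ⋆ h_4 = h_12. Hence h_10^(-1) = h_4.

h_4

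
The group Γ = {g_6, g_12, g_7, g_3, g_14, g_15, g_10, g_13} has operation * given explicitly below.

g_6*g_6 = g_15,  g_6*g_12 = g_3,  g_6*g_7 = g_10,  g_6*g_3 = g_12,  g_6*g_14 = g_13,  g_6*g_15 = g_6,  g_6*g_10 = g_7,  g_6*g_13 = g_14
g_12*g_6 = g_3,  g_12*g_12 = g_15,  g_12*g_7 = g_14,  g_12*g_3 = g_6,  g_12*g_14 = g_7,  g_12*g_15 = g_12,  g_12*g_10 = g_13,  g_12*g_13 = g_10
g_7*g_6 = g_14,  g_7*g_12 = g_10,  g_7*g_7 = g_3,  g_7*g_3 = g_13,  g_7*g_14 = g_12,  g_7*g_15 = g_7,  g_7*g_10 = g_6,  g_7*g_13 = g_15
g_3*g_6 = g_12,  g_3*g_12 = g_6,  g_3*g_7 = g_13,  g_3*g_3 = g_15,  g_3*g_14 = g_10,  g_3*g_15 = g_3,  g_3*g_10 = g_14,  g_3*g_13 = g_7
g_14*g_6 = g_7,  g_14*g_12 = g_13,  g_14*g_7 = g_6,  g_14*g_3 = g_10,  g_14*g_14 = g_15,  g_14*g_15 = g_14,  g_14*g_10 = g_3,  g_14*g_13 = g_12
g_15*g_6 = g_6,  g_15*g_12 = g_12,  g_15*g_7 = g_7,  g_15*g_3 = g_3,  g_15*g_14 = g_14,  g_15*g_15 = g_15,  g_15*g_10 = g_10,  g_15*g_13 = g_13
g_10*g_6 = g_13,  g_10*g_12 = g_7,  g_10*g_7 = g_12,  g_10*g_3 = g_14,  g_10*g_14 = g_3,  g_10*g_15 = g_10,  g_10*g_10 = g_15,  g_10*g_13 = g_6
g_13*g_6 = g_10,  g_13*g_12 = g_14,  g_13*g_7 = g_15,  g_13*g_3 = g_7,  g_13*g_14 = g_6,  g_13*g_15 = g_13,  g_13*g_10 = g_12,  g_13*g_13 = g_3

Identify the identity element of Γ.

g_15

The identity e satisfies e * x = x for all x, so its row in the table reproduces the column headers.
Row g_15 reads: g_6, g_12, g_7, g_3, g_14, g_15, g_10, g_13 — exactly the header order. So g_15 is the identity.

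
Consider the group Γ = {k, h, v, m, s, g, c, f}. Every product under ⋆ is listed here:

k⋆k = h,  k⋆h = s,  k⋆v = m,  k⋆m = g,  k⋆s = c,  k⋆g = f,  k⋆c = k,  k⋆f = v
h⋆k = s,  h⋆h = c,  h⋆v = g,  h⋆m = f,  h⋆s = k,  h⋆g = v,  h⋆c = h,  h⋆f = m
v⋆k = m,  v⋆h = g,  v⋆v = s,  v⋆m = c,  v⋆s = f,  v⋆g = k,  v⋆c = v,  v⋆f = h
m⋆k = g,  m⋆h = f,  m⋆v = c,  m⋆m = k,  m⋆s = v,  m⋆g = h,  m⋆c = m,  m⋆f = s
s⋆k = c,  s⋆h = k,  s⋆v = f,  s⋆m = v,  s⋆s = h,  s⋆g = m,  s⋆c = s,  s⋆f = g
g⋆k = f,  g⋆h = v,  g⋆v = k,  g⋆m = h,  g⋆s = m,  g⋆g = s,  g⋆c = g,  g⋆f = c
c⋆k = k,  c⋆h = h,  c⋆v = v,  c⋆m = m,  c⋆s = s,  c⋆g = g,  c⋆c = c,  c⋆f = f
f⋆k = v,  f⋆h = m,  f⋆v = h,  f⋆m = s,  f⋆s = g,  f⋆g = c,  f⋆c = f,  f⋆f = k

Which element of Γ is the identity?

The identity e satisfies e ⋆ x = x for all x, so its row in the table reproduces the column headers.
Row c reads: k, h, v, m, s, g, c, f — exactly the header order. So c is the identity.

c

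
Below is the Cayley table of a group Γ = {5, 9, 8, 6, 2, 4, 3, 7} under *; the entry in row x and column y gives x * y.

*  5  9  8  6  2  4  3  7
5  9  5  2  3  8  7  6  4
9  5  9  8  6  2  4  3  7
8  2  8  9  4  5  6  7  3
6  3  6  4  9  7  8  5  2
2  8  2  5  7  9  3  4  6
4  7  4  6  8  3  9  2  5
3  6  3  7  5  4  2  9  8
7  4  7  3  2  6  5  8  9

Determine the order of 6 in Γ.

2

The identity element is 9 (its row matches the header).
6^1 = 6
6^2 = 6 * 6 = 9
The first power of 6 equal to the identity is 6^2, so ord(6) = 2.
(Structurally, Γ here is isomorphic to the elementary abelian group (Z_2)^3.)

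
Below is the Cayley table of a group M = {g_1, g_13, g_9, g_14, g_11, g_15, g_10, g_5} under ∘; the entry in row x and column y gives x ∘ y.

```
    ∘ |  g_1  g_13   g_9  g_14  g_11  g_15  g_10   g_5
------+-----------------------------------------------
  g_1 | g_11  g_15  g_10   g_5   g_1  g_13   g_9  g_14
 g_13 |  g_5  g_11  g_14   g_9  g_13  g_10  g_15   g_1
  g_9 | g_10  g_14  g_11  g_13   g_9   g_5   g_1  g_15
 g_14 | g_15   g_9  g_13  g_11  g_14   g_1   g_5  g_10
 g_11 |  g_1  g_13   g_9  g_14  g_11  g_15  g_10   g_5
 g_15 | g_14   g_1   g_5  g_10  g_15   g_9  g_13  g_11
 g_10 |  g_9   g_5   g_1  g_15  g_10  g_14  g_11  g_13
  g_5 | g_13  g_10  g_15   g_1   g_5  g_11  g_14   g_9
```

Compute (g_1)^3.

g_1

g_1^1 = g_1
g_1^2 = g_1 ∘ g_1 = g_11
g_1^3 = g_11 ∘ g_1 = g_1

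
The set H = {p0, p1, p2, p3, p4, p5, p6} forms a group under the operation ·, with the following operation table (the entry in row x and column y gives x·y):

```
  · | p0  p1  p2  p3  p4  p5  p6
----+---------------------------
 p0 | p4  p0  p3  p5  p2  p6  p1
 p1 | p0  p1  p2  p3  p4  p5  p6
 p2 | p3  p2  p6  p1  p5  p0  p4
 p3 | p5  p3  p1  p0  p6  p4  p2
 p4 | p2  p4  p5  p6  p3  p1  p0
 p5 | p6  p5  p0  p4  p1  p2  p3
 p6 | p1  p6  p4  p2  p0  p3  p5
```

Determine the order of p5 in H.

The identity element is p1 (its row matches the header).
p5^1 = p5
p5^2 = p5·p5 = p2
p5^3 = p2·p5 = p0
p5^4 = p0·p5 = p6
p5^5 = p6·p5 = p3
p5^6 = p3·p5 = p4
p5^7 = p4·p5 = p1
The first power of p5 equal to the identity is p5^7, so ord(p5) = 7.

7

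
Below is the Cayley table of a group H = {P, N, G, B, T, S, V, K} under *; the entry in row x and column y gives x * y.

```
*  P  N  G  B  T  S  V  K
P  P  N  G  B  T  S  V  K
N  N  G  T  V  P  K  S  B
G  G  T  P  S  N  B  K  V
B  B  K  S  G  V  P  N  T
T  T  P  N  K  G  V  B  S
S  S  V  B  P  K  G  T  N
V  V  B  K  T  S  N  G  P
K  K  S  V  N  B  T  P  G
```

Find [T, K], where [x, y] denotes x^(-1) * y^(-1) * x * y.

G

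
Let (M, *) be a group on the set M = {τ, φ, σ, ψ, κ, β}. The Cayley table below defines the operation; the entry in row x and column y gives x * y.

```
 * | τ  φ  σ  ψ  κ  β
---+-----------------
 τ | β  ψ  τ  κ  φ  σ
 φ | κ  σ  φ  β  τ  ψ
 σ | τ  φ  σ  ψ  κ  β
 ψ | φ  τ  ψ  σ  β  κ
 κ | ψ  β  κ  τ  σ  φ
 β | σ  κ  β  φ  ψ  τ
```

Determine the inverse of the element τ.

First locate the identity: row σ matches the header, so σ is the identity.
Scan row τ for σ: τ * β = σ. Hence τ^(-1) = β.

β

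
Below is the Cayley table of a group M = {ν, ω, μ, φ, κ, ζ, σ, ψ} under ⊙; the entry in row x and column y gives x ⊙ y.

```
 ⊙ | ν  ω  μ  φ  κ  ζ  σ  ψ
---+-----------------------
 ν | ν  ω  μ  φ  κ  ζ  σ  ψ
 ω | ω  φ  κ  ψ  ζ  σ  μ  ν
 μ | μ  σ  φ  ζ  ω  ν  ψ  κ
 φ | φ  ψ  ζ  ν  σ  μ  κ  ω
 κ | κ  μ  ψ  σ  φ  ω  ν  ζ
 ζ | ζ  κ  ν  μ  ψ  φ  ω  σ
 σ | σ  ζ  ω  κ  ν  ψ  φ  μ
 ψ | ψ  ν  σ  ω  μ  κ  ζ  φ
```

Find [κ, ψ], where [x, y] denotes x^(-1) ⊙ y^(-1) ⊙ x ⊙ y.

Identity is ν; from the table κ^(-1) = σ and ψ^(-1) = ω.
σ ⊙ ω = ζ
ζ ⊙ κ = ψ
ψ ⊙ ψ = φ

φ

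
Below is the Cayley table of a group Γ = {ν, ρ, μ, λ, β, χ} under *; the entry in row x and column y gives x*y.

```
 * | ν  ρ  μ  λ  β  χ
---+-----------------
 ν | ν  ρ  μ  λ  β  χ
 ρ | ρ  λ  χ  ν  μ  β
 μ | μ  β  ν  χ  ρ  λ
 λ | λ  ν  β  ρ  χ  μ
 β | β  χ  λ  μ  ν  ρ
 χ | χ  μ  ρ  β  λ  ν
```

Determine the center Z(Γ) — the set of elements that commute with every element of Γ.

{ν}

An element z is central iff its row equals its column in the table.
For λ: λ*χ = μ ≠ β = χ*λ, so λ ∉ Z.
Checking each element this way leaves Z(Γ) = {ν}.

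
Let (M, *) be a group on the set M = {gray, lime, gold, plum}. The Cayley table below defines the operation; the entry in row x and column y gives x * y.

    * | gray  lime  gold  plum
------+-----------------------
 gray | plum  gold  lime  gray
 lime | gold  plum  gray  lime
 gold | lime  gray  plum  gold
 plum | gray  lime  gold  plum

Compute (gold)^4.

plum

gold^1 = gold
gold^2 = gold * gold = plum
gold^3 = plum * gold = gold
gold^4 = gold * gold = plum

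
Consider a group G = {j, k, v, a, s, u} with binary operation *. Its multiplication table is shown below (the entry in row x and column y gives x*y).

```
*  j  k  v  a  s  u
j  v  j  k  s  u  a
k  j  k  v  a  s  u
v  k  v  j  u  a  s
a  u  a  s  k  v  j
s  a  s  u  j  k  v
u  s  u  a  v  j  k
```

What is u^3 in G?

u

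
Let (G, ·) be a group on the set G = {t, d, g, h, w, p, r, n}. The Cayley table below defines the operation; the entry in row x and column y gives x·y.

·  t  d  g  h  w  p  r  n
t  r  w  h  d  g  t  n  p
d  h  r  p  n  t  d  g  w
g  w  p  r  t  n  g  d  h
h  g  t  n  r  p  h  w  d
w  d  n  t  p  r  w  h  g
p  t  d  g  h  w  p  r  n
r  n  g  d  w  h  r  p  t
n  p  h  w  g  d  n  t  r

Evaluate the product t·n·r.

r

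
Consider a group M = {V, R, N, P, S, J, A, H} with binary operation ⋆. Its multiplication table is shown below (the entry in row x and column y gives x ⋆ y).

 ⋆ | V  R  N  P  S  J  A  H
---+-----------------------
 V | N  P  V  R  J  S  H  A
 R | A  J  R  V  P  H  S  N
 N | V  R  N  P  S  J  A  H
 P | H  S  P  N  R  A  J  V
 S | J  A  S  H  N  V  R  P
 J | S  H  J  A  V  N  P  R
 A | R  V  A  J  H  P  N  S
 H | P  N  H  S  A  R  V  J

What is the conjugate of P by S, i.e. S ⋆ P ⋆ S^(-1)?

The identity is N. In row S, the entry N sits in column S, so S^(-1) = S.
S ⋆ P = H
H ⋆ S = A

A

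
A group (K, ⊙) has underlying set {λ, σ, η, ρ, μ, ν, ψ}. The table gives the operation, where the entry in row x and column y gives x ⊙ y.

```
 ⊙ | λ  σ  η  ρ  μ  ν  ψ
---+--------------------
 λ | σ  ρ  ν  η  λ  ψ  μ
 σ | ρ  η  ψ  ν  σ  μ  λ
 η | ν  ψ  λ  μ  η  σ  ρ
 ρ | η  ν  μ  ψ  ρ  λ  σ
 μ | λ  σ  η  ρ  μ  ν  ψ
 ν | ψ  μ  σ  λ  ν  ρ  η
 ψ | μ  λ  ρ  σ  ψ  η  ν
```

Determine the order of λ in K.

7

The identity element is μ (its row matches the header).
λ^1 = λ
λ^2 = λ ⊙ λ = σ
λ^3 = σ ⊙ λ = ρ
λ^4 = ρ ⊙ λ = η
λ^5 = η ⊙ λ = ν
λ^6 = ν ⊙ λ = ψ
λ^7 = ψ ⊙ λ = μ
The first power of λ equal to the identity is λ^7, so ord(λ) = 7.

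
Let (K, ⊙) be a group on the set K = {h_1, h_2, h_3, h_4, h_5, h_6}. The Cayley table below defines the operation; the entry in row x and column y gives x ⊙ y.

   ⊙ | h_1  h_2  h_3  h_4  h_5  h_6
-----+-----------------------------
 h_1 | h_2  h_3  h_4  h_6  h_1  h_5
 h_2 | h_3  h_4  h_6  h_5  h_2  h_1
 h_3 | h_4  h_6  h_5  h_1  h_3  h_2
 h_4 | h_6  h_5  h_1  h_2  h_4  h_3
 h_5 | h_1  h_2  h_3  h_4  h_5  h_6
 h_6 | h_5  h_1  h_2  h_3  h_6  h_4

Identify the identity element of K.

The identity e satisfies e ⊙ x = x for all x, so its row in the table reproduces the column headers.
Row h_5 reads: h_1, h_2, h_3, h_4, h_5, h_6 — exactly the header order. So h_5 is the identity.
(Structurally, K here is isomorphic to the cyclic group Z_6.)

h_5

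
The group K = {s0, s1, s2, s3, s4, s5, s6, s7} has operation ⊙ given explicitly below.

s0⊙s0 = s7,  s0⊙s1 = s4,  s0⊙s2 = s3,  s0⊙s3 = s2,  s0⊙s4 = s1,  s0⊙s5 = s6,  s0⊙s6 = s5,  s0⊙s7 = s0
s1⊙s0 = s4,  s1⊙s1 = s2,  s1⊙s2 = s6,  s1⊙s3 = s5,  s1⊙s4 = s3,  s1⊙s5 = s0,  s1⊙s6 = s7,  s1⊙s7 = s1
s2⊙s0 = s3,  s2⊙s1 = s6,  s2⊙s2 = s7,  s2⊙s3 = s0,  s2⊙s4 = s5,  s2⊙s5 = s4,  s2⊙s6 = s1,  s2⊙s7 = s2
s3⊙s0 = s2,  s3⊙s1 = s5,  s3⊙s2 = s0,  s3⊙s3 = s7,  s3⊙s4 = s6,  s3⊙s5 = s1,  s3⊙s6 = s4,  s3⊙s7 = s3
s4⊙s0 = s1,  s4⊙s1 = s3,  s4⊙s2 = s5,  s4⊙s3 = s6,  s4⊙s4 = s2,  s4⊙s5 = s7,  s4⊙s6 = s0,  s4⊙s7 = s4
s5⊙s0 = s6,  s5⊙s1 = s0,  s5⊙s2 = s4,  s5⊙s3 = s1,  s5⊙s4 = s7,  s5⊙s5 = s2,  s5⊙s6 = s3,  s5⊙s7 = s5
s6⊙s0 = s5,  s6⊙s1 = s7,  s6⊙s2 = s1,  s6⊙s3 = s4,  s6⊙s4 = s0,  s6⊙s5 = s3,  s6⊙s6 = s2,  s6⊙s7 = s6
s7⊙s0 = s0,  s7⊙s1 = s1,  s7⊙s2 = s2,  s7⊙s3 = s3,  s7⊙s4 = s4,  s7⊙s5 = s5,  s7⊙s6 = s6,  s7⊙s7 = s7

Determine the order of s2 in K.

The identity element is s7 (its row matches the header).
s2^1 = s2
s2^2 = s2 ⊙ s2 = s7
The first power of s2 equal to the identity is s2^2, so ord(s2) = 2.

2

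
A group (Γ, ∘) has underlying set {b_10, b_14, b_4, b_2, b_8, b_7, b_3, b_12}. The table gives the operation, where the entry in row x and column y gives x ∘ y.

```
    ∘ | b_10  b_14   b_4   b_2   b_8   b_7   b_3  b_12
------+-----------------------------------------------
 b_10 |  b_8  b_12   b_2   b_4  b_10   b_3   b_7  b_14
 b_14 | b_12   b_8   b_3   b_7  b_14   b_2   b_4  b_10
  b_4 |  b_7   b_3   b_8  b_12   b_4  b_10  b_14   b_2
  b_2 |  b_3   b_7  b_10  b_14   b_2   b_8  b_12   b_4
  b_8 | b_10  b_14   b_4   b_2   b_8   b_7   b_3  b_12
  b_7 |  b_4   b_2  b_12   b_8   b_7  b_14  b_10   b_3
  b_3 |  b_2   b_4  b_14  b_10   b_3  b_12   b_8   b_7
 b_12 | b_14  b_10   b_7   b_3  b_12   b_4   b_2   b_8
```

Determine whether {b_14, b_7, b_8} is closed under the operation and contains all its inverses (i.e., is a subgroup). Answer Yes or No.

No

b_7 ∘ b_14 = b_2, which is not in {b_14, b_7, b_8}.
The subset is not closed under ∘, so it is not a subgroup.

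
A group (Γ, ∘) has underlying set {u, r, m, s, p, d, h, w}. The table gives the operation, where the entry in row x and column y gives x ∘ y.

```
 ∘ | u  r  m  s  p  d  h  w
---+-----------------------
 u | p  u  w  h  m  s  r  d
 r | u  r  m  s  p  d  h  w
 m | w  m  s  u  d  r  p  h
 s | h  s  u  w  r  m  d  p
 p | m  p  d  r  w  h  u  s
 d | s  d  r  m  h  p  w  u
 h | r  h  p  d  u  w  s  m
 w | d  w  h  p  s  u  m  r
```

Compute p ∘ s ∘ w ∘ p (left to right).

p ∘ s = r
r ∘ w = w
w ∘ p = s

s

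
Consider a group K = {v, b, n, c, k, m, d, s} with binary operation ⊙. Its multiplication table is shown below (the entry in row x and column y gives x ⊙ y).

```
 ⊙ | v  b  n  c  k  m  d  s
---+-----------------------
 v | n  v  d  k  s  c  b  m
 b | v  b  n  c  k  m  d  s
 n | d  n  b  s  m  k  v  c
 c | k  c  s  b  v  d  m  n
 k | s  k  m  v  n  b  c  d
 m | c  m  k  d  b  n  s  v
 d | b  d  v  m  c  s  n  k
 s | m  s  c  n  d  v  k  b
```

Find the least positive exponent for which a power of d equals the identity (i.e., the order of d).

The identity element is b (its row matches the header).
d^1 = d
d^2 = d ⊙ d = n
d^3 = n ⊙ d = v
d^4 = v ⊙ d = b
The first power of d equal to the identity is d^4, so ord(d) = 4.

4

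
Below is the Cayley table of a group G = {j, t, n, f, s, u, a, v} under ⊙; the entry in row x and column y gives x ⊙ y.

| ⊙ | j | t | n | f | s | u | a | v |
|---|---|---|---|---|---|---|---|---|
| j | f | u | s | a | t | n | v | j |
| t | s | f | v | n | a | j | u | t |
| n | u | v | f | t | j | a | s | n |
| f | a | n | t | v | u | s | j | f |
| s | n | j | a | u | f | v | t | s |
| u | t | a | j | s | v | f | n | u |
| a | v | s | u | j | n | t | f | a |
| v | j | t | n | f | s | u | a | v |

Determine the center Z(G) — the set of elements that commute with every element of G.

{f, v}

An element z is central iff its row equals its column in the table.
For j: j ⊙ s = t ≠ n = s ⊙ j, so j ∉ Z.
Checking each element this way leaves Z(G) = {f, v}.
(Structurally, G here is isomorphic to the quaternion group Q_8.)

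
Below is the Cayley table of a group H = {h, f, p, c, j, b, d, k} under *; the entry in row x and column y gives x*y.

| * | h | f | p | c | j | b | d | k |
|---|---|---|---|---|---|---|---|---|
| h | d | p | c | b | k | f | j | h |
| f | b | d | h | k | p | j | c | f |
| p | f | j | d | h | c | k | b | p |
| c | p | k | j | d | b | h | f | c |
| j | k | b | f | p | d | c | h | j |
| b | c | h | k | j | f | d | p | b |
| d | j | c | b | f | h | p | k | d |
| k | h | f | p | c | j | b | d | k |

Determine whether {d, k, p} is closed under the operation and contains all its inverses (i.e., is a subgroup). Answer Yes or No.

d*p = b, which is not in {d, k, p}.
The subset is not closed under *, so it is not a subgroup.
(Structurally, H here is isomorphic to the quaternion group Q_8.)

No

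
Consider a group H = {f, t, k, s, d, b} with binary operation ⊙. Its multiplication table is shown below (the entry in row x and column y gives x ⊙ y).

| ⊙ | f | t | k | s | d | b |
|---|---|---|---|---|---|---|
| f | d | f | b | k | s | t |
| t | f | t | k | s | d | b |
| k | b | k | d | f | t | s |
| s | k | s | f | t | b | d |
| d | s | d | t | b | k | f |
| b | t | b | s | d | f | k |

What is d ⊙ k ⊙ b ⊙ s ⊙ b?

d ⊙ k = t
t ⊙ b = b
b ⊙ s = d
d ⊙ b = f
(Structurally, H here is isomorphic to the cyclic group Z_6.)

f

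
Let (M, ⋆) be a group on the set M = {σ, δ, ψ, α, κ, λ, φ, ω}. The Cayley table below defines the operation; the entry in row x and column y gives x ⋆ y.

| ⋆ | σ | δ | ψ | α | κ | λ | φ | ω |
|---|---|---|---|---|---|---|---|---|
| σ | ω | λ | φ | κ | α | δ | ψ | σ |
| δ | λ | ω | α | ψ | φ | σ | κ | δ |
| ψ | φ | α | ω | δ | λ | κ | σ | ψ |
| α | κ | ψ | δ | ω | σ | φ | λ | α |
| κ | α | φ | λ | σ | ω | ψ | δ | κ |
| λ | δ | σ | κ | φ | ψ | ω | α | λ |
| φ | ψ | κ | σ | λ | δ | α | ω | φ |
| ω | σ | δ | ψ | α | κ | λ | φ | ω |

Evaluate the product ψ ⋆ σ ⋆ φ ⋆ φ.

φ

ψ ⋆ σ = φ
φ ⋆ φ = ω
ω ⋆ φ = φ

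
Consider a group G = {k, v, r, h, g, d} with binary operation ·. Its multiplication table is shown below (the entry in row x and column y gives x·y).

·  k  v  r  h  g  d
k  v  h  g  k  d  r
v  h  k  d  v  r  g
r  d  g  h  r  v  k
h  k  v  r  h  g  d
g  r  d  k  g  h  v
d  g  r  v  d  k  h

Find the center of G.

{h}

An element z is central iff its row equals its column in the table.
For v: v·d = g ≠ r = d·v, so v ∉ Z.
Checking each element this way leaves Z(G) = {h}.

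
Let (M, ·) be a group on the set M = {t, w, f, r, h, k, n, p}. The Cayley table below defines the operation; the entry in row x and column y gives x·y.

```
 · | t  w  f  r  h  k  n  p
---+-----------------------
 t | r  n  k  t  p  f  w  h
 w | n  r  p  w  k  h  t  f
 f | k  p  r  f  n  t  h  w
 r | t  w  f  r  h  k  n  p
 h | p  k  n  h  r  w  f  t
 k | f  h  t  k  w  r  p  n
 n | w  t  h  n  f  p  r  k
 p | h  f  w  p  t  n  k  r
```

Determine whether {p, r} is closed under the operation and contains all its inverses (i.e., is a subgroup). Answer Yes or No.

{p, r} contains the identity r.
Checking products: every product of two elements of {p, r} (read from the table) lies in {p, r}, so the set is closed.
In a finite group, a nonempty closed subset is a subgroup. So {p, r} ≤ M.
(Structurally, M here is isomorphic to the elementary abelian group (Z_2)^3.)

Yes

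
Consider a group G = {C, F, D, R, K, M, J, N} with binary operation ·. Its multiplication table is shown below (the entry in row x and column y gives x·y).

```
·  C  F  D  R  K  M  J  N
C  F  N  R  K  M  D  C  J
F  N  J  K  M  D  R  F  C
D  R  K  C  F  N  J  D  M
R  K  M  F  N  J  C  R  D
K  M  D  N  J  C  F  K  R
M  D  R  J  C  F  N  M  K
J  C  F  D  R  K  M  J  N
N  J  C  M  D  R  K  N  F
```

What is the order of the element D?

8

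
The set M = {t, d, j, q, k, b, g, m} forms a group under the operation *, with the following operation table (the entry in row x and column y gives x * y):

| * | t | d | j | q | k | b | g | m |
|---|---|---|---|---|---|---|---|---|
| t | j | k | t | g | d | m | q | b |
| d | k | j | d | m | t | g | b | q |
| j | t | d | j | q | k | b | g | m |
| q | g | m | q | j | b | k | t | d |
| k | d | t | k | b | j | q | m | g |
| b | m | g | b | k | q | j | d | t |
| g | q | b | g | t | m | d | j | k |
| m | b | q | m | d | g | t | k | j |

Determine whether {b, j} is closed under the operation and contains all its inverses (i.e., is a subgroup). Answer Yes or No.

Yes

{b, j} contains the identity j.
Checking products: every product of two elements of {b, j} (read from the table) lies in {b, j}, so the set is closed.
In a finite group, a nonempty closed subset is a subgroup. So {b, j} ≤ M.
(Structurally, M here is isomorphic to the elementary abelian group (Z_2)^3.)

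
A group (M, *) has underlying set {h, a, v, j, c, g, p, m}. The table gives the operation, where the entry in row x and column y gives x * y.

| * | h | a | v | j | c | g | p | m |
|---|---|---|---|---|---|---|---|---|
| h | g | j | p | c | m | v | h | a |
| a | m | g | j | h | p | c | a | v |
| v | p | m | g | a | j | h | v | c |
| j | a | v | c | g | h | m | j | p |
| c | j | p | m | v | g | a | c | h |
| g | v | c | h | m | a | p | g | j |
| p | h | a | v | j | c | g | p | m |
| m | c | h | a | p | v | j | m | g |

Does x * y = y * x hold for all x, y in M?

No

c * m = h but m * c = v.
Since c and m do not commute, M is not abelian.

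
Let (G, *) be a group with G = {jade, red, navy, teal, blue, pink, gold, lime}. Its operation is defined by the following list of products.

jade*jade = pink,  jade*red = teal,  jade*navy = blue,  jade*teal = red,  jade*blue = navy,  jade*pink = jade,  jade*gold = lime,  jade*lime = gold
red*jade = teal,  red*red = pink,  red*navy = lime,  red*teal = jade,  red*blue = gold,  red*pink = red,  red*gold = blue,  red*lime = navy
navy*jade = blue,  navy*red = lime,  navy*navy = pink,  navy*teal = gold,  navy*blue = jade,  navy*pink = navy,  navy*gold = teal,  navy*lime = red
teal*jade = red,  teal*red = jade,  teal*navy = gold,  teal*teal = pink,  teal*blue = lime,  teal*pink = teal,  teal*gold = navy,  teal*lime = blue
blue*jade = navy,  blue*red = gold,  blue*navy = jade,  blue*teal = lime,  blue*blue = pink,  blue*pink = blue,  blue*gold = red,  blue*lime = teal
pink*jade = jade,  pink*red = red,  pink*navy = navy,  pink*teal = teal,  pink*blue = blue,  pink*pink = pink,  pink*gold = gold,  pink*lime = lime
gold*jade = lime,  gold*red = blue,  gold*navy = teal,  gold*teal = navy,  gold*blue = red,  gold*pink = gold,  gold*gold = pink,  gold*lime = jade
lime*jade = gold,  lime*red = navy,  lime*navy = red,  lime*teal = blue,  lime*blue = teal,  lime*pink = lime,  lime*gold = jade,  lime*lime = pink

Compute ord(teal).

2

The identity element is pink (its row matches the header).
teal^1 = teal
teal^2 = teal * teal = pink
The first power of teal equal to the identity is teal^2, so ord(teal) = 2.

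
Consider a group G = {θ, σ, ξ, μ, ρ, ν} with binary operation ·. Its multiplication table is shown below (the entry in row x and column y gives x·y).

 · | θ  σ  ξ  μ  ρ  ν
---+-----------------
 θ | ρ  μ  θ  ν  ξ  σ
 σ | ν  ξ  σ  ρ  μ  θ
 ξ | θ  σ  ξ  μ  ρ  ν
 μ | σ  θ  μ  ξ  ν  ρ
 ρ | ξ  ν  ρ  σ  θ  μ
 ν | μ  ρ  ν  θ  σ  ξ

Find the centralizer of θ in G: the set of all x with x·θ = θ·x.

Compare row θ with column θ entry by entry.
ρ·θ = ξ = θ·ρ, so ρ commutes with θ.
μ·θ = σ but θ·μ = ν, so μ does not.
Collecting the elements that commute with θ: C(θ) = {θ, ξ, ρ}.
(Structurally, G here is isomorphic to the symmetric group S_3.)

{θ, ξ, ρ}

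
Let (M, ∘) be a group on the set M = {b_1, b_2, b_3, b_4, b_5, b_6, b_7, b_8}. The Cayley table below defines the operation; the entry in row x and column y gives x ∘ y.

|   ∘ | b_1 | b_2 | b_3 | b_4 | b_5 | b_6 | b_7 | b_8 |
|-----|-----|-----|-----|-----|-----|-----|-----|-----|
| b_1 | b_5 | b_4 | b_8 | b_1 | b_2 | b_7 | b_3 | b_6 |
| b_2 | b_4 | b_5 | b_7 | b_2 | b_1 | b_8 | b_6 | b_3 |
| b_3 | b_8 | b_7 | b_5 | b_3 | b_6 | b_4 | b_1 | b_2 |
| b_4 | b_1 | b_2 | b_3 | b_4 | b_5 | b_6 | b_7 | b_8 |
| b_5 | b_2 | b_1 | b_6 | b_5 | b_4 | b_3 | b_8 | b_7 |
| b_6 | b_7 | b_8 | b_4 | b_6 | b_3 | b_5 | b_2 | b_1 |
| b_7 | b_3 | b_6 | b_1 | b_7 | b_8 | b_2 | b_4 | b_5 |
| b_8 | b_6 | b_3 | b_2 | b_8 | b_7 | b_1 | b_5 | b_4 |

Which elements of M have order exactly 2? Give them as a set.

{b_5, b_7, b_8}

Identity is b_4. Compute the order of each non-identity element by repeated multiplication:
  b_1: b_1 → b_5 → b_2 → b_4  (order 4)
  b_2: b_2 → b_5 → b_1 → b_4  (order 4)
  b_3: b_3 → b_5 → b_6 → b_4  (order 4)
  b_5: b_5 → b_4  (order 2)
  b_6: b_6 → b_5 → b_3 → b_4  (order 4)
  b_7: b_7 → b_4  (order 2)
  b_8: b_8 → b_4  (order 2)
Elements of order 2: {b_5, b_7, b_8}.
(Structurally, M here is isomorphic to Z_2 x Z_4.)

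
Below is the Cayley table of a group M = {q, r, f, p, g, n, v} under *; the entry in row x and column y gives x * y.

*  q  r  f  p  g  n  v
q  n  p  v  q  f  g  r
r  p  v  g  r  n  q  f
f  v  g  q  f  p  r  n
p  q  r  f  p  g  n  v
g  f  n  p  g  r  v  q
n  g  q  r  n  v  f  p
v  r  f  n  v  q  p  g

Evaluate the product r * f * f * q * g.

f

r * f = g
g * f = p
p * q = q
q * g = f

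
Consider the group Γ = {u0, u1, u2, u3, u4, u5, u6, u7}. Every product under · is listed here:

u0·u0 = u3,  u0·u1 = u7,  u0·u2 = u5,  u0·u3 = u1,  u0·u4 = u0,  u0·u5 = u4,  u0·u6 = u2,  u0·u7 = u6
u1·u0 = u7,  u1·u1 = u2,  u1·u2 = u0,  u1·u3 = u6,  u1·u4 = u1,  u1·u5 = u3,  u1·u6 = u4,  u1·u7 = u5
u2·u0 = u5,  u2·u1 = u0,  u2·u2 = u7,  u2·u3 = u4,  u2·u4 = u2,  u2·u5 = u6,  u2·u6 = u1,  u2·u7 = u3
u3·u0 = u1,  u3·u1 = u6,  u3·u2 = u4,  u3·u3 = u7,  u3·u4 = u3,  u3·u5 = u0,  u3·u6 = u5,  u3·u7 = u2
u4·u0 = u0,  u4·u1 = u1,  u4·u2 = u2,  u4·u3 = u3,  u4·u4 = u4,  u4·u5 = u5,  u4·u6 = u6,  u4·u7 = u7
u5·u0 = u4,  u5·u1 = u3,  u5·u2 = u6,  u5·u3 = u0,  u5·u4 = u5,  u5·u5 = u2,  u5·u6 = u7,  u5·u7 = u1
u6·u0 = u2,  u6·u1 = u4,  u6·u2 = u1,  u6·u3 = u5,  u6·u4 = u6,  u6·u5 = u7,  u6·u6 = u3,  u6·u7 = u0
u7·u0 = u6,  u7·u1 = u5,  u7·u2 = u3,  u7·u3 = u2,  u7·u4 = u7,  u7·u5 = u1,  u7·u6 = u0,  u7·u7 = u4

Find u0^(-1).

u5

First locate the identity: row u4 matches the header, so u4 is the identity.
Scan row u0 for u4: u0·u5 = u4. Hence u0^(-1) = u5.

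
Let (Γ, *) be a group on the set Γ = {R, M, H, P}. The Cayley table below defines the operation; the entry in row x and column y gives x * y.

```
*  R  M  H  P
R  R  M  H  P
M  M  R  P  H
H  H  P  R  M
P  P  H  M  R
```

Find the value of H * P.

M

Read row H, column P: H * P = M.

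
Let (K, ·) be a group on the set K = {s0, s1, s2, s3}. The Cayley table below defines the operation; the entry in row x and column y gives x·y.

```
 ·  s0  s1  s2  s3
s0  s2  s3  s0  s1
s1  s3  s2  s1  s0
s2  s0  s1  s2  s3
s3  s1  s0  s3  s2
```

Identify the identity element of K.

s2

The identity e satisfies e·x = x for all x, so its row in the table reproduces the column headers.
Row s2 reads: s0, s1, s2, s3 — exactly the header order. So s2 is the identity.
(Structurally, K here is isomorphic to the Klein four-group V_4.)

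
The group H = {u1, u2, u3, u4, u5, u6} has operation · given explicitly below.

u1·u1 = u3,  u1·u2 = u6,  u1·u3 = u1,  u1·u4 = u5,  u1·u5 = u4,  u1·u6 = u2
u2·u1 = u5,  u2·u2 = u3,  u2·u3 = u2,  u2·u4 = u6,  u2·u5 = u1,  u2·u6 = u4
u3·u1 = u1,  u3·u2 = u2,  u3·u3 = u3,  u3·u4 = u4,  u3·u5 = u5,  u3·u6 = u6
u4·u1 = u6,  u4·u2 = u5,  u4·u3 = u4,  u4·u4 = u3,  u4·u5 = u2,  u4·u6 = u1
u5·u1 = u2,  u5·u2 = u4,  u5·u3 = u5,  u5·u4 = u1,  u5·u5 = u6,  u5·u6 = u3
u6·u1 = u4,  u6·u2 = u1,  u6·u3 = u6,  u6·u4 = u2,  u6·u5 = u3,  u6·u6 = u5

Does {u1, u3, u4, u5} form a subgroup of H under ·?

u5·u5 = u6, which is not in {u1, u3, u4, u5}.
The subset is not closed under ·, so it is not a subgroup.

No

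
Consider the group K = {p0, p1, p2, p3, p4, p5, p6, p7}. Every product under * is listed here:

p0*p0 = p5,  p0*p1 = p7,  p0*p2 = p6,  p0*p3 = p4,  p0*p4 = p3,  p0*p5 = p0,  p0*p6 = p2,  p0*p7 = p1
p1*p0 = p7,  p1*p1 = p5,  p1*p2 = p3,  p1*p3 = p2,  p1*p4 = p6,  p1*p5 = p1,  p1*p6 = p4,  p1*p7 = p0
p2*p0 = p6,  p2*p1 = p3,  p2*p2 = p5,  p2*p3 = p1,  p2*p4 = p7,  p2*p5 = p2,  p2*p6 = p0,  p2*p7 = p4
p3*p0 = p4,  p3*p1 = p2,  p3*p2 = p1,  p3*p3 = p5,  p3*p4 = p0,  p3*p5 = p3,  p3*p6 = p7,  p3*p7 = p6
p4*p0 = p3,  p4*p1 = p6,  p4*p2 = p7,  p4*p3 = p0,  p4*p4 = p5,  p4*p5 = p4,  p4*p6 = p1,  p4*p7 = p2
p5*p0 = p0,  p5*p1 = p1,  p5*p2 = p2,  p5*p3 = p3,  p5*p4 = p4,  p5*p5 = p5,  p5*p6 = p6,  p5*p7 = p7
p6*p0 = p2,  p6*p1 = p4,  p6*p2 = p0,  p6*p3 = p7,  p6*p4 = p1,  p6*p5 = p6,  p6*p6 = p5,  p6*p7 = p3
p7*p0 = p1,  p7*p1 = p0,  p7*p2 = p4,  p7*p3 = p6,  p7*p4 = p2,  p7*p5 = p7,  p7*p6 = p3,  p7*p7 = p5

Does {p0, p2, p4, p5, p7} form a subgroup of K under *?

p0 * p2 = p6, which is not in {p0, p2, p4, p5, p7}.
The subset is not closed under *, so it is not a subgroup.

No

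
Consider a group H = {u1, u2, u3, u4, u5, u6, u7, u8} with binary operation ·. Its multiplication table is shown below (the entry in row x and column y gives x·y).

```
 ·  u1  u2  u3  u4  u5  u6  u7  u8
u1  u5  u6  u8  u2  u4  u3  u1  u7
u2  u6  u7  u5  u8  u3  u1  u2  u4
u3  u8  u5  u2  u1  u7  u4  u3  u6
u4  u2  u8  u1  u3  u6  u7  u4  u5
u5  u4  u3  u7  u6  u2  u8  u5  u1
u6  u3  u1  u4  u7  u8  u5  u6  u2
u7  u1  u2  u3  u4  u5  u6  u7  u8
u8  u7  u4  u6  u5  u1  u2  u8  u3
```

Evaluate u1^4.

u2

u1^1 = u1
u1^2 = u1·u1 = u5
u1^3 = u5·u1 = u4
u1^4 = u4·u1 = u2
(Structurally, H here is isomorphic to the cyclic group Z_8.)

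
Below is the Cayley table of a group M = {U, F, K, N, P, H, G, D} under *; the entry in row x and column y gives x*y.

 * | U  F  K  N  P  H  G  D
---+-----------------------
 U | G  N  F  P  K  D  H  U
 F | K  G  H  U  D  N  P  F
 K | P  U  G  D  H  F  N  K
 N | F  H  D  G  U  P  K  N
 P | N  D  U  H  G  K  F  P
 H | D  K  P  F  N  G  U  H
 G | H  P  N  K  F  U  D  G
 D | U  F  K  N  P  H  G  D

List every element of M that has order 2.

Identity is D. Compute the order of each non-identity element by repeated multiplication:
  U: U → G → H → D  (order 4)
  F: F → G → P → D  (order 4)
  K: K → G → N → D  (order 4)
  N: N → G → K → D  (order 4)
  P: P → G → F → D  (order 4)
  H: H → G → U → D  (order 4)
  G: G → D  (order 2)
Elements of order 2: {G}.
(Structurally, M here is isomorphic to the quaternion group Q_8.)

{G}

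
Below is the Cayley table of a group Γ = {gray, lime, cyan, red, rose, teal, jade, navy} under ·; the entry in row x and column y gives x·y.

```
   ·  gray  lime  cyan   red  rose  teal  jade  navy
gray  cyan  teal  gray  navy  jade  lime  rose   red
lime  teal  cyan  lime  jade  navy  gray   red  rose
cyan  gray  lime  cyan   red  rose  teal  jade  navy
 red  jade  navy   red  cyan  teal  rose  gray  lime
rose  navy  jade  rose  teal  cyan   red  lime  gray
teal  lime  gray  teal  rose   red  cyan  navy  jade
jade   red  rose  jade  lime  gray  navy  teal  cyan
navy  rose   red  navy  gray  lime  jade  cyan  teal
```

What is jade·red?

lime

Read row jade, column red: jade·red = lime.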